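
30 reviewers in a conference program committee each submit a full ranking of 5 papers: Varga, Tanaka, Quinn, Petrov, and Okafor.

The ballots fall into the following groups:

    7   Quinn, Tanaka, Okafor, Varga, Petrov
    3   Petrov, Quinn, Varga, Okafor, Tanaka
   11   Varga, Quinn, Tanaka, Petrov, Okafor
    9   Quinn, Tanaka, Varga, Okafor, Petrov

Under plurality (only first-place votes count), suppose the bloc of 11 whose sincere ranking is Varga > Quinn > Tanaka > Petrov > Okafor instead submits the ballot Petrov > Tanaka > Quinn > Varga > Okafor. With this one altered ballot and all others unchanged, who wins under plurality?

First-place totals with the altered ballot: Varga 0, Tanaka 0, Quinn 16, Petrov 14, Okafor 0.
The winner is unchanged: still Quinn.

Quinn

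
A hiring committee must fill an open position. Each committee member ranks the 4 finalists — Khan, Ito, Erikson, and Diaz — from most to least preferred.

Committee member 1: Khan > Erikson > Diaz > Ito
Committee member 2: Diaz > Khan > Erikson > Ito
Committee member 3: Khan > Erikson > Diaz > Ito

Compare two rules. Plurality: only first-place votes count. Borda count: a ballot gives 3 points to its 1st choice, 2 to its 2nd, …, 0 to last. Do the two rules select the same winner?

Yes

Plurality first-place counts: Khan 2, Ito 0, Erikson 0, Diaz 1 → Khan.
Borda totals: Khan 8, Ito 0, Erikson 5, Diaz 5 → Khan.
The two rules agree on Khan.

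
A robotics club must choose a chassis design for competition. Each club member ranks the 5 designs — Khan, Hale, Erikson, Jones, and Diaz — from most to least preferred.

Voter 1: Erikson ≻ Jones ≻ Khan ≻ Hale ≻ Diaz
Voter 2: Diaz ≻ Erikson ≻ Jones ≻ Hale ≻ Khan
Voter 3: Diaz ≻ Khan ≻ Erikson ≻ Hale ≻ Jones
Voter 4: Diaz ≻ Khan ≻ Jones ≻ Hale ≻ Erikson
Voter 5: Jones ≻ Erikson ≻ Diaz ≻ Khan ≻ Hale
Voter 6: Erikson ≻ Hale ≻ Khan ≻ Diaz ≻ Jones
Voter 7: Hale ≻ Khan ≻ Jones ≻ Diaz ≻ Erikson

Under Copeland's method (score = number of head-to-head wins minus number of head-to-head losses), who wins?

Pairwise results:
  Khan vs Hale: Khan wins 4–3.
  Khan vs Erikson: Erikson wins 4–3.
  Khan vs Jones: Khan wins 4–3.
  Khan vs Diaz: Diaz wins 4–3.
  Hale vs Erikson: Erikson wins 5–2.
  Hale vs Jones: Jones wins 4–3.
  Hale vs Diaz: Diaz wins 4–3.
  Erikson vs Jones: Erikson wins 4–3.
  Erikson vs Diaz: Diaz wins 4–3.
  Jones vs Diaz: Diaz wins 4–3.
Copeland scores (wins − losses):
  Khan: 2 − 2 = 0
  Hale: 0 − 4 = -4
  Erikson: 3 − 1 = 2
  Jones: 1 − 3 = -2
  Diaz: 4 − 0 = 4
Diaz has the best Copeland score.

Diaz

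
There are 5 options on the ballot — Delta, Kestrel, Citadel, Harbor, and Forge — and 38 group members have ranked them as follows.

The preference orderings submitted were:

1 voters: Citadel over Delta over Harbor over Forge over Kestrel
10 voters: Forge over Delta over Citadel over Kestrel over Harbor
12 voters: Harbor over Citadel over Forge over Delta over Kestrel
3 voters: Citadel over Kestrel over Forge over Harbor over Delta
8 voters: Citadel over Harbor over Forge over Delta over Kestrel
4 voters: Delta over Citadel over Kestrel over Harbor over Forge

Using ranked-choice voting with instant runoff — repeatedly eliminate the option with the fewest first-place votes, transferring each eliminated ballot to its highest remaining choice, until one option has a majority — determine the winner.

Round 1: Citadel 12, Harbor 12, Forge 10, Delta 4, Kestrel 0. Kestrel has the fewest and is eliminated.
Round 2: Citadel 12, Harbor 12, Forge 10, Delta 4. Delta has the fewest and is eliminated.
Round 3: Citadel 16, Harbor 12, Forge 10. Forge has the fewest and is eliminated.
Round 4: Citadel 26, Harbor 12. Citadel has a majority.

Citadel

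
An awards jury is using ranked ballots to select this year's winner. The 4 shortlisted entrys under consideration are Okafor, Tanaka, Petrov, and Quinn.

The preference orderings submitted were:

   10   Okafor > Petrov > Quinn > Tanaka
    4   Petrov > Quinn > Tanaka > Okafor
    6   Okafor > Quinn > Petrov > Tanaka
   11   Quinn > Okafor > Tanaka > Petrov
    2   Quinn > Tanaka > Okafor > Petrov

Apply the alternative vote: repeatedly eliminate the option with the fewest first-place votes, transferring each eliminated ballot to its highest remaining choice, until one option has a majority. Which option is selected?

Quinn

Round 1: Okafor 16, Quinn 13, Petrov 4, Tanaka 0. Tanaka has the fewest and is eliminated.
Round 2: Okafor 16, Quinn 13, Petrov 4. Petrov has the fewest and is eliminated.
Round 3: Quinn 17, Okafor 16. Quinn has a majority.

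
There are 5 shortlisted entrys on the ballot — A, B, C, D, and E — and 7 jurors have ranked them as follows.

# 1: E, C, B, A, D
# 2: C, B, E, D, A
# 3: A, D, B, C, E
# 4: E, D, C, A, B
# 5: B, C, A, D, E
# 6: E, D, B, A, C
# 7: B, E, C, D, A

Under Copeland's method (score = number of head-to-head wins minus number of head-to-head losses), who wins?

Pairwise results:
  A vs B: B wins 5–2.
  A vs C: C wins 5–2.
  A vs D: D wins 4–3.
  A vs E: E wins 5–2.
  B vs C: B wins 4–3.
  B vs D: B wins 4–3.
  B vs E: B wins 4–3.
  C vs D: C wins 4–3.
  C vs E: E wins 4–3.
  D vs E: E wins 5–2.
Copeland scores (wins − losses):
  A: 0 − 4 = -4
  B: 4 − 0 = 4
  C: 2 − 2 = 0
  D: 1 − 3 = -2
  E: 3 − 1 = 2
B has the best Copeland score.

B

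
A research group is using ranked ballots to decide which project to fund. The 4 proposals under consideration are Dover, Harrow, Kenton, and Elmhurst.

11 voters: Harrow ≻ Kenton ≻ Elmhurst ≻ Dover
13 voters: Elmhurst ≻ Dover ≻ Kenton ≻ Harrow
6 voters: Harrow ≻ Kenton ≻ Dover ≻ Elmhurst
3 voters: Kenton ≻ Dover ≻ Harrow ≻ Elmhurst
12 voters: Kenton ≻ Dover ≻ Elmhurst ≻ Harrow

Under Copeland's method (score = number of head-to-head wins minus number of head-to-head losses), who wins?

Pairwise results:
  Dover vs Harrow: Dover wins 28–17.
  Dover vs Kenton: Kenton wins 32–13.
  Dover vs Elmhurst: Elmhurst wins 24–21.
  Harrow vs Kenton: Kenton wins 28–17.
  Harrow vs Elmhurst: Elmhurst wins 25–20.
  Kenton vs Elmhurst: Kenton wins 32–13.
Copeland scores (wins − losses):
  Dover: 1 − 2 = -1
  Harrow: 0 − 3 = -3
  Kenton: 3 − 0 = 3
  Elmhurst: 2 − 1 = 1
Kenton has the best Copeland score.

Kenton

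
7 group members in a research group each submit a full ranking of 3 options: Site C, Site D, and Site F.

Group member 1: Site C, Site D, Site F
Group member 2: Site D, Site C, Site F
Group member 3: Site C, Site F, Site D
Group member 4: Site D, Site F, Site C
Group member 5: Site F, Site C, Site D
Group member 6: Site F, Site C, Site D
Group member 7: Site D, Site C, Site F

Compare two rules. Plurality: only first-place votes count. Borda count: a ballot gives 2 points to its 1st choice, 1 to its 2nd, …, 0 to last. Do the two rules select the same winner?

Plurality first-place counts: Site C 2, Site D 3, Site F 2 → Site D.
Borda totals: Site C 8, Site D 7, Site F 6 → Site C.
The two rules disagree: plurality picks Site D, Borda picks Site C.

No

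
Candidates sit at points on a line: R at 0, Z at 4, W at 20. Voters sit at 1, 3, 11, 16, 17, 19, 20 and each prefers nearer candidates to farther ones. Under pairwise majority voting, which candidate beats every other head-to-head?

With single-peaked preferences on a line, the Condorcet winner is the candidate closest to the median voter.
The median voter (position 16) is closest to W at 20.
Check: W vs R — voters closer to W: 5 of 7.

W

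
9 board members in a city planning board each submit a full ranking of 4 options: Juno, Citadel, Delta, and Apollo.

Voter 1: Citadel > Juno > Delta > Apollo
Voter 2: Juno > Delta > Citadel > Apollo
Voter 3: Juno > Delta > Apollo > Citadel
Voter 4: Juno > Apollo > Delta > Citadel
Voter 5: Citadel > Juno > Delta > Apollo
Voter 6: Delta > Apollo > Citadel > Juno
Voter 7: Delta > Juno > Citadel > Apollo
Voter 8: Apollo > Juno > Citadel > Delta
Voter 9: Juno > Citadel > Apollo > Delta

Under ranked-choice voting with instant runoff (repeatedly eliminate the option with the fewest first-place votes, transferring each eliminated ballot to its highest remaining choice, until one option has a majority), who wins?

Round 1: Juno 4, Citadel 2, Delta 2, Apollo 1. Apollo has the fewest and is eliminated.
Round 2: Juno 5, Citadel 2, Delta 2. Juno has a majority.

Juno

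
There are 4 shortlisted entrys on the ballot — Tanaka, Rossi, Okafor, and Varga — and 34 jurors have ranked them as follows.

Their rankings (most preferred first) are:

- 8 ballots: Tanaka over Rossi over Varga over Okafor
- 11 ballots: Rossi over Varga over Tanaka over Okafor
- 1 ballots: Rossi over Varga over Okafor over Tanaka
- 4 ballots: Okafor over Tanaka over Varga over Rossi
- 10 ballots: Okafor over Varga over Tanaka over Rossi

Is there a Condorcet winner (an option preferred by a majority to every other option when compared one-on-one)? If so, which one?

There is no Condorcet winner

Head-to-head results (34 voters total):
Tanaka vs Rossi: Tanaka wins 22–12.
Tanaka vs Okafor: Tanaka wins 19–15.
Tanaka vs Varga: Varga wins 22–12.
Rossi vs Okafor: Rossi wins 20–14.
Rossi vs Varga: Rossi wins 20–14.
Okafor vs Varga: Varga wins 20–14.
No candidate beats all others: Tanaka beats Rossi beats Varga beats Tanaka, a majority cycle.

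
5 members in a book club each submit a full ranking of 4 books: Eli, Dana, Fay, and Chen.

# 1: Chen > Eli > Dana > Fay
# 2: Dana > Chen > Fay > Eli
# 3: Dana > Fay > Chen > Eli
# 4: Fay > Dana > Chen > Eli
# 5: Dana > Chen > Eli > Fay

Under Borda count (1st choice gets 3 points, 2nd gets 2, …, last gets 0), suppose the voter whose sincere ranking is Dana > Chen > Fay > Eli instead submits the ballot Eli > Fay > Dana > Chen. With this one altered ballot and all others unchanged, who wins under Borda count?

Dana

Borda totals with the altered ballot: Eli 6, Dana 10, Fay 7, Chen 7.
The winner is unchanged: still Dana.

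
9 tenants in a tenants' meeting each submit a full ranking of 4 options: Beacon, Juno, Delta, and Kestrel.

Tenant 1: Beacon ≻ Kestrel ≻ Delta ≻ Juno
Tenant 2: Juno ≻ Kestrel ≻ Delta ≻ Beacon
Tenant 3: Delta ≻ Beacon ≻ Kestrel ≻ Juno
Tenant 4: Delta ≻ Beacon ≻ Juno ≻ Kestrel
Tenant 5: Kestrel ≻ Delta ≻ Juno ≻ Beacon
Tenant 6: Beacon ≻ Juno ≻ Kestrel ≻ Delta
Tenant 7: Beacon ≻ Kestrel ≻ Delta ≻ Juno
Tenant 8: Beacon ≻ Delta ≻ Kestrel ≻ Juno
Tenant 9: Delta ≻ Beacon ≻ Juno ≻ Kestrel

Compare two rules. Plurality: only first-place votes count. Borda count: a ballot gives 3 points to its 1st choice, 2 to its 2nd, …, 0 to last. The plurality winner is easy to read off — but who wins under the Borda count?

Plurality first-place counts: Beacon 4, Juno 1, Delta 3, Kestrel 1 → Beacon.
Borda totals: Beacon 18, Juno 8, Delta 16, Kestrel 12 → Beacon.

Beacon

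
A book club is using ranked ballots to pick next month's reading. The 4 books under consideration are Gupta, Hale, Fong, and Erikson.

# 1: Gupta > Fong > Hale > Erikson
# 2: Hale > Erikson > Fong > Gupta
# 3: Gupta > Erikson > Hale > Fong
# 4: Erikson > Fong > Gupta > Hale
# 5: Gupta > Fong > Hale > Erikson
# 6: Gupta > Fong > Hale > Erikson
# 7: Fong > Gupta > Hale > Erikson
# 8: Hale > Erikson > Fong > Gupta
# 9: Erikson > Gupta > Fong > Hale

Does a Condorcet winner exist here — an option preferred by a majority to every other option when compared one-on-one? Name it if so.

Gupta

Head-to-head results (9 voters total):
Gupta vs Hale: Gupta wins 7–2.
Gupta vs Fong: Gupta wins 5–4.
Gupta vs Erikson: Gupta wins 5–4.
Hale vs Fong: Fong wins 6–3.
Hale vs Erikson: Hale wins 6–3.
Fong vs Erikson: Erikson wins 5–4.
Gupta beats each rival — Hale (7–2), Fong (5–4), Erikson (5–4) — so Gupta is the Condorcet winner.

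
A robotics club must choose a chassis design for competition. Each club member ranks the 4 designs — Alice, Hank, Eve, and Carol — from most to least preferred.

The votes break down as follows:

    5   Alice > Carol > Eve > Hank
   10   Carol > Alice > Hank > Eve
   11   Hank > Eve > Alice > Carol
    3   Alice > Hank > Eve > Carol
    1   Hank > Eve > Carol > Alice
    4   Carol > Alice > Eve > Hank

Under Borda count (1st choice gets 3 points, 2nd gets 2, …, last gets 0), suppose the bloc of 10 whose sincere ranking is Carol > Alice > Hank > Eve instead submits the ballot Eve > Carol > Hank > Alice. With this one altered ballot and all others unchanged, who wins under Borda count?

Borda totals with the altered ballot: Alice 43, Hank 52, Eve 66, Carol 43.
The switch changes the winner from Alice to Eve.

Eve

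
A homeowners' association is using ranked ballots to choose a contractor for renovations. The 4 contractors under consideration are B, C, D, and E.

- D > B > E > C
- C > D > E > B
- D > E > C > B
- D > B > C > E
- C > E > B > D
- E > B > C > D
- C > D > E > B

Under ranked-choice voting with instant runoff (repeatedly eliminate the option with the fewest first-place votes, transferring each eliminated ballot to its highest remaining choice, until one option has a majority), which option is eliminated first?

B

Round 1: C 3, D 3, E 1, B 0. B has the fewest and is eliminated.
Round 2: C 3, D 3, E 1. E has the fewest and is eliminated.
Round 3: C 4, D 3. C has a majority.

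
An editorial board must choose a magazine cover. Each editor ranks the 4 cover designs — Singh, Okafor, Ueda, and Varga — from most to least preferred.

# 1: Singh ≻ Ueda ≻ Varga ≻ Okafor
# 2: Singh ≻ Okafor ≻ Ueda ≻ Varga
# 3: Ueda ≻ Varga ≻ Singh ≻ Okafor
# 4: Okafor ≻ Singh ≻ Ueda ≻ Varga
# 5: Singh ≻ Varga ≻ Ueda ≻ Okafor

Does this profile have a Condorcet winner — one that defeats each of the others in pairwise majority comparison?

Head-to-head results (5 voters total):
Singh vs Okafor: Singh wins 4–1.
Singh vs Ueda: Singh wins 4–1.
Singh vs Varga: Singh wins 4–1.
Okafor vs Ueda: Ueda wins 3–2.
Okafor vs Varga: Varga wins 3–2.
Ueda vs Varga: Ueda wins 4–1.
Singh beats each rival — Okafor (4–1), Ueda (4–1), Varga (4–1) — so Singh is the Condorcet winner.

Yes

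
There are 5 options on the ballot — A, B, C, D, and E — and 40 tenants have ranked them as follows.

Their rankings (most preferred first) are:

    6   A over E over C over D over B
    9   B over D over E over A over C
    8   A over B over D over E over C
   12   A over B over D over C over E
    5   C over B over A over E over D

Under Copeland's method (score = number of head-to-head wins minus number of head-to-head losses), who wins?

Pairwise results:
  A vs B: A wins 26–14.
  A vs C: A wins 35–5.
  A vs D: A wins 31–9.
  A vs E: A wins 31–9.
  B vs C: B wins 29–11.
  B vs D: B wins 34–6.
  B vs E: B wins 34–6.
  C vs D: D wins 29–11.
  C vs E: E wins 23–17.
  D vs E: D wins 29–11.
Copeland scores (wins − losses):
  A: 4 − 0 = 4
  B: 3 − 1 = 2
  C: 0 − 4 = -4
  D: 2 − 2 = 0
  E: 1 − 3 = -2
A has the best Copeland score.

A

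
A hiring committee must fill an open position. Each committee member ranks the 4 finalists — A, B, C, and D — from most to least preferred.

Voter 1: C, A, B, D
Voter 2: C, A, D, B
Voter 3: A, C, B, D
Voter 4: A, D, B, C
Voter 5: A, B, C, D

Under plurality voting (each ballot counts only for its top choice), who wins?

First-place vote totals:
  A: 3
  B: 0
  C: 2
  D: 0
A has the most first-place votes.

A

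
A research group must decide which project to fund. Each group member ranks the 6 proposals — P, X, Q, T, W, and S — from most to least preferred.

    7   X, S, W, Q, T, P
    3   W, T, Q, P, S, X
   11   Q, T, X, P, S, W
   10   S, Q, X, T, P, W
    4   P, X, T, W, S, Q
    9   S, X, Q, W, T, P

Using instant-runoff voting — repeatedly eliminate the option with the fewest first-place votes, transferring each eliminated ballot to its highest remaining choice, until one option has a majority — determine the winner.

Round 1: S 19, Q 11, X 7, P 4, W 3, T 0. T has the fewest and is eliminated.
Round 2: S 19, Q 11, X 7, P 4, W 3. W has the fewest and is eliminated.
Round 3: S 19, Q 14, X 7, P 4. P has the fewest and is eliminated.
Round 4: S 19, Q 14, X 11. X has the fewest and is eliminated.
Round 5: S 30, Q 14. S has a majority.

S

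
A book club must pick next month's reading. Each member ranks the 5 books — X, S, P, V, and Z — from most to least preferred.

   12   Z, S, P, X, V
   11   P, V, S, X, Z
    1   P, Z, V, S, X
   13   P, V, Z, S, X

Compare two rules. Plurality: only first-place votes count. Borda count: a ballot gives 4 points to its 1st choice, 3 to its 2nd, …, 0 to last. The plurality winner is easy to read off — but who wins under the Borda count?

P

Plurality first-place counts: X 0, S 0, P 25, V 0, Z 12 → P.
Borda totals: X 23, S 72, P 124, V 74, Z 77 → P.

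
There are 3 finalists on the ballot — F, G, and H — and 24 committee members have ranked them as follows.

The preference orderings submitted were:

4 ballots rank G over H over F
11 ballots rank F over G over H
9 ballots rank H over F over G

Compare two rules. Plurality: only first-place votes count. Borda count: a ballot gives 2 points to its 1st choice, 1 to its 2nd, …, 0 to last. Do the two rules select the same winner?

Plurality first-place counts: F 11, G 4, H 9 → F.
Borda totals: F 31, G 19, H 22 → F.
The two rules agree on F.

Yes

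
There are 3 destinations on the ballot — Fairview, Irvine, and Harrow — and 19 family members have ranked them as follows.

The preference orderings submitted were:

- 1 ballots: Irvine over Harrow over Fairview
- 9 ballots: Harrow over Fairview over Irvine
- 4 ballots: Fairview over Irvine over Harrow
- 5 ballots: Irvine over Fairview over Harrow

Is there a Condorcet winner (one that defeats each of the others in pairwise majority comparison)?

No

Head-to-head results (19 voters total):
Fairview vs Irvine: Fairview wins 13–6.
Fairview vs Harrow: Harrow wins 10–9.
Irvine vs Harrow: Irvine wins 10–9.
No candidate beats all others: Fairview beats Irvine beats Harrow beats Fairview, a majority cycle.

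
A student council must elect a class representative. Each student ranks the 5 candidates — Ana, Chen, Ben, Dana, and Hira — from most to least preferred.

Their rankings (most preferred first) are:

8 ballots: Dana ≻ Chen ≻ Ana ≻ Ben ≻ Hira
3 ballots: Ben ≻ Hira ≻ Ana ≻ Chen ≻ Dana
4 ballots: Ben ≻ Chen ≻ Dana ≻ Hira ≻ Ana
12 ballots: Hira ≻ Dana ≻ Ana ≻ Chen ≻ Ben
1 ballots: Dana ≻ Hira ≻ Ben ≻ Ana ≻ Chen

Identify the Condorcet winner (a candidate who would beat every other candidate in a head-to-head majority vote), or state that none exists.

Head-to-head results (28 voters total):
Ana vs Chen: Ana wins 16–12.
Ana vs Ben: Ana wins 20–8.
Ana vs Dana: Dana wins 25–3.
Ana vs Hira: Hira wins 20–8.
Chen vs Ben: Chen wins 20–8.
Chen vs Dana: Dana wins 21–7.
Chen vs Hira: Hira wins 16–12.
Ben vs Dana: Dana wins 21–7.
Ben vs Hira: Ben wins 15–13.
Dana vs Hira: Hira wins 15–13.
No candidate beats all others: Ana beats Ben beats Hira beats Ana, a majority cycle.

There is no Condorcet winner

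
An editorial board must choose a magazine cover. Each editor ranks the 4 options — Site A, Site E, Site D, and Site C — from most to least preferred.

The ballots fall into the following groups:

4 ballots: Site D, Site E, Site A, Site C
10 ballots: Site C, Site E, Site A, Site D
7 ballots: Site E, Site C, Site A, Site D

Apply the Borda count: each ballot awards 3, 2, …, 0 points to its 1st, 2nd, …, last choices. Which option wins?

Site E

Borda scores:
  Site A: 4·1 + 10·1 + 7·1 = 21
  Site E: 4·2 + 10·2 + 7·3 = 49
  Site D: 4·3 + 10·0 + 7·0 = 12
  Site C: 4·0 + 10·3 + 7·2 = 44
Site E has the highest total.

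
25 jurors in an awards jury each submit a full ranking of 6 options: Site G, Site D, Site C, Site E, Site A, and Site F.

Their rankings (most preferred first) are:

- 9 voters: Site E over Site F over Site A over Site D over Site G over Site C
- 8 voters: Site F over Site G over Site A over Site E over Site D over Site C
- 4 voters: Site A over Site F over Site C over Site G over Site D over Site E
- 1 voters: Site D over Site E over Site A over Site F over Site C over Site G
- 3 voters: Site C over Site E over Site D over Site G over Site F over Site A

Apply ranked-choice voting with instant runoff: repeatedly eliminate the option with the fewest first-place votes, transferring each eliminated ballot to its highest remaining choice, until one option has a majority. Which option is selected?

Site E

Round 1: Site E 9, Site F 8, Site A 4, Site C 3, Site D 1, Site G 0. Site G has the fewest and is eliminated.
Round 2: Site E 9, Site F 8, Site A 4, Site C 3, Site D 1. Site D has the fewest and is eliminated.
Round 3: Site E 10, Site F 8, Site A 4, Site C 3. Site C has the fewest and is eliminated.
Round 4: Site E 13, Site F 8, Site A 4. Site E has a majority.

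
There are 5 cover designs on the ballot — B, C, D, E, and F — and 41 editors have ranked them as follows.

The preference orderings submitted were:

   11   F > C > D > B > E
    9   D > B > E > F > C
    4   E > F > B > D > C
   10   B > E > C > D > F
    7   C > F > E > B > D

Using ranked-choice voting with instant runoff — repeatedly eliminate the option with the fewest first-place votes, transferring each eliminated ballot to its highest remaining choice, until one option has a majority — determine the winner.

Round 1: F 11, B 10, D 9, C 7, E 4. E has the fewest and is eliminated.
Round 2: F 15, B 10, D 9, C 7. C has the fewest and is eliminated.
Round 3: F 22, B 10, D 9. F has a majority.

F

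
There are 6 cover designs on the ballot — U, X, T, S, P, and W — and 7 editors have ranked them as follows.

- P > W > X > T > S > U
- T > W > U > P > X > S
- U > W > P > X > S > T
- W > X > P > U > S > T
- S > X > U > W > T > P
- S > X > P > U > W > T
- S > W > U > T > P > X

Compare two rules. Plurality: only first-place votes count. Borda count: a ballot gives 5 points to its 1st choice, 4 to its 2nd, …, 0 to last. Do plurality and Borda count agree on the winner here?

No

Plurality first-place counts: U 1, X 0, T 1, S 3, P 1, W 1 → S.
Borda totals: U 18, X 18, T 10, S 18, P 17, W 24 → W.
The two rules disagree: plurality picks S, Borda picks W.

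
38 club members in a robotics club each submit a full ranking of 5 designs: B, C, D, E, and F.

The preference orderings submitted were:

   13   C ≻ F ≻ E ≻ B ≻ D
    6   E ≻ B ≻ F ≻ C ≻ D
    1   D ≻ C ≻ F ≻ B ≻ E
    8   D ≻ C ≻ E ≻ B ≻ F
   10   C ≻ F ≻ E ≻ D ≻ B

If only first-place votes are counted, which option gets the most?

First-place vote totals:
  B: 0
  C: 23
  D: 9
  E: 6
  F: 0
C has the most first-place votes.

C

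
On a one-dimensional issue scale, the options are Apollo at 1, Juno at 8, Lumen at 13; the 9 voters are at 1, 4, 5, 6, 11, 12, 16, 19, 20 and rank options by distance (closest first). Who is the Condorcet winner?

Lumen

With single-peaked preferences on a line, the Condorcet winner is the candidate closest to the median voter.
The median voter (position 11) is closest to Lumen at 13.
Check: Lumen vs Apollo — voters closer to Lumen: 5 of 9.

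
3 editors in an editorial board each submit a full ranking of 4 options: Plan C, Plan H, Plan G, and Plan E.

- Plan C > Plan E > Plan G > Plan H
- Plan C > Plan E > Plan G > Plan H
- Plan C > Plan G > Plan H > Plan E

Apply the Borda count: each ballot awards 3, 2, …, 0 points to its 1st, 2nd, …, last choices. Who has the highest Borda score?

Borda scores:
  Plan C: 3 + 3 + 3 = 9
  Plan H: 0 + 0 + 1 = 1
  Plan G: 1 + 1 + 2 = 4
  Plan E: 2 + 2 + 0 = 4
Plan C has the highest total.

Plan C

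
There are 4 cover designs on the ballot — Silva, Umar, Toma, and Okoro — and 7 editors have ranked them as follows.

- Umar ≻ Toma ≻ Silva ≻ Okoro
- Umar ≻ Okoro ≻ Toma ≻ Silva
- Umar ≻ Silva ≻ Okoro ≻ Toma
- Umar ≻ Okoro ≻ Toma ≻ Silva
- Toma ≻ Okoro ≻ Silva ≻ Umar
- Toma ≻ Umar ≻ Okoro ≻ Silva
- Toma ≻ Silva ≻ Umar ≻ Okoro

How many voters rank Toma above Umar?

3

Ballots ranking Toma above Umar: 3.
Ballots ranking Umar above Toma: 4.
So 3 of 7 voters prefer Toma to Umar.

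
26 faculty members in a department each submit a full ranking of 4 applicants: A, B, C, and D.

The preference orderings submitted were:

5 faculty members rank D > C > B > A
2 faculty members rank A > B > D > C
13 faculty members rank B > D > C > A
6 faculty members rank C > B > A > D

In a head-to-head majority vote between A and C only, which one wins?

C

Ballots ranking A above C: 2.
Ballots ranking C above A: 5+13+6 = 24.
C wins the head-to-head, 24–2.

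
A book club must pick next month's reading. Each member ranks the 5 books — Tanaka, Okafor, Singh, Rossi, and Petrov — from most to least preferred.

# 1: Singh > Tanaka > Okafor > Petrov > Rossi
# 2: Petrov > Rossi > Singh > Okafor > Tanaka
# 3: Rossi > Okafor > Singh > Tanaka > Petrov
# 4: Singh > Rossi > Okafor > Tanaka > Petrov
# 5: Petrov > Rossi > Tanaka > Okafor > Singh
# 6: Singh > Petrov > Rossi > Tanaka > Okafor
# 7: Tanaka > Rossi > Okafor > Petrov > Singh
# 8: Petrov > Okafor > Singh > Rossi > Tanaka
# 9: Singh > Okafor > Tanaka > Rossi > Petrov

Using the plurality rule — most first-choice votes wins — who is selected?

Singh

First-place vote totals:
  Tanaka: 1
  Okafor: 0
  Singh: 4
  Rossi: 1
  Petrov: 3
Singh has the most first-place votes.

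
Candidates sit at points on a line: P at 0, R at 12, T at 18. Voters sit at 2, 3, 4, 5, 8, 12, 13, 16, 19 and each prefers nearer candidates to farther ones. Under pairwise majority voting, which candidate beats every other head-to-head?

R

With single-peaked preferences on a line, the Condorcet winner is the candidate closest to the median voter.
The median voter (position 8) is closest to R at 12.
Check: R vs P — voters closer to R: 5 of 9.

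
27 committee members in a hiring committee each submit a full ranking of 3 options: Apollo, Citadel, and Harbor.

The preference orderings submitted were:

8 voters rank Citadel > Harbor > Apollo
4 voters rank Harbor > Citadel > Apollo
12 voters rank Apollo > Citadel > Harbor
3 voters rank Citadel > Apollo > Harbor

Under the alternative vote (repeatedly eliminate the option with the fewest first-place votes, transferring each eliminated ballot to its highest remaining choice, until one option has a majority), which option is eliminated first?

Round 1: Apollo 12, Citadel 11, Harbor 4. Harbor has the fewest and is eliminated.
Round 2: Citadel 15, Apollo 12. Citadel has a majority.

Harbor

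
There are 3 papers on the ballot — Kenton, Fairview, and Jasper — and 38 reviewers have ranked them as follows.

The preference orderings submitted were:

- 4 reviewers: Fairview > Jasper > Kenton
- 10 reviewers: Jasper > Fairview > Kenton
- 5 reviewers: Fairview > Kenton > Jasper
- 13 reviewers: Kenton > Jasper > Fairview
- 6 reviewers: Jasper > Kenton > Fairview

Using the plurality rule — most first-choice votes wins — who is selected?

Jasper

First-place vote totals:
  Kenton: 13
  Fairview: 9
  Jasper: 16
Jasper has the most first-place votes.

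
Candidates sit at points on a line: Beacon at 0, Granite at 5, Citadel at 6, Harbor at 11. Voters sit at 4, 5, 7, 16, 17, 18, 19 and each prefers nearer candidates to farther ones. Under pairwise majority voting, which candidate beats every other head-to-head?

With single-peaked preferences on a line, the Condorcet winner is the candidate closest to the median voter.
The median voter (position 16) is closest to Harbor at 11.
Check: Harbor vs Beacon — voters closer to Harbor: 5 of 7.

Harbor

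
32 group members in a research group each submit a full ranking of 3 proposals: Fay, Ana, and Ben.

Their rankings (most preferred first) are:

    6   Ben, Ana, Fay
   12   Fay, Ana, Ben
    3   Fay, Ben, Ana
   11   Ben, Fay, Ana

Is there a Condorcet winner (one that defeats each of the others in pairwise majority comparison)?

Head-to-head results (32 voters total):
Fay vs Ana: Fay wins 26–6.
Fay vs Ben: Ben wins 17–15.
Ana vs Ben: Ben wins 20–12.
Ben beats each rival — Fay (17–15), Ana (20–12) — so Ben is the Condorcet winner.

Yes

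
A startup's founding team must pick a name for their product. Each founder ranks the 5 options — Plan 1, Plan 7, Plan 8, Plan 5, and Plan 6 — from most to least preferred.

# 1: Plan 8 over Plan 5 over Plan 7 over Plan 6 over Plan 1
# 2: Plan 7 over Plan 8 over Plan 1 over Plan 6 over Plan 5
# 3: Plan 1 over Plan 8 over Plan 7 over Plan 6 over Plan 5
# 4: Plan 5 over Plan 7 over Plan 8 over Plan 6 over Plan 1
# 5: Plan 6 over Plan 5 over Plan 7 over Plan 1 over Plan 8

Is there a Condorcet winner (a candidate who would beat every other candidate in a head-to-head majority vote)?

No

Head-to-head results (5 voters total):
Plan 1 vs Plan 7: Plan 7 wins 4–1.
Plan 1 vs Plan 8: Plan 8 wins 3–2.
Plan 1 vs Plan 5: Plan 5 wins 3–2.
Plan 1 vs Plan 6: Plan 6 wins 3–2.
Plan 7 vs Plan 8: Plan 7 wins 3–2.
Plan 7 vs Plan 5: Plan 5 wins 3–2.
Plan 7 vs Plan 6: Plan 7 wins 4–1.
Plan 8 vs Plan 5: Plan 8 wins 3–2.
Plan 8 vs Plan 6: Plan 8 wins 4–1.
Plan 5 vs Plan 6: Plan 6 wins 3–2.
No candidate beats all others: Plan 7 beats Plan 8 beats Plan 5 beats Plan 7, a majority cycle.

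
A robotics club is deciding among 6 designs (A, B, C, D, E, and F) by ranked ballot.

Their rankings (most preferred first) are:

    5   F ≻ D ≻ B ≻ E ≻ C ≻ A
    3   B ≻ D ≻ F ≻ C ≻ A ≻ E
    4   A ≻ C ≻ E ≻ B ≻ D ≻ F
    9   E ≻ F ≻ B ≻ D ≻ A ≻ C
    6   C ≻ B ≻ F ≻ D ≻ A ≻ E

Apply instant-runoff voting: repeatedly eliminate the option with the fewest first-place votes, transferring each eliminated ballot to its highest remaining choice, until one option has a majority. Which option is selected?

E

Round 1: E 9, C 6, F 5, A 4, B 3, D 0. D has the fewest and is eliminated.
Round 2: E 9, C 6, F 5, A 4, B 3. B has the fewest and is eliminated.
Round 3: E 9, F 8, C 6, A 4. A has the fewest and is eliminated.
Round 4: C 10, E 9, F 8. F has the fewest and is eliminated.
Round 5: E 14, C 13. E has a majority.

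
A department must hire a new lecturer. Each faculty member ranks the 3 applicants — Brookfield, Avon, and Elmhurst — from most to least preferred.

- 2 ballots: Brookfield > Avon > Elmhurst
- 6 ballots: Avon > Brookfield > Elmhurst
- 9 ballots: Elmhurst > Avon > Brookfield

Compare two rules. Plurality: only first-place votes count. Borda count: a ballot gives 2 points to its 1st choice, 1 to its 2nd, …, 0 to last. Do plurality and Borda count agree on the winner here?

No

Plurality first-place counts: Brookfield 2, Avon 6, Elmhurst 9 → Elmhurst.
Borda totals: Brookfield 10, Avon 23, Elmhurst 18 → Avon.
The two rules disagree: plurality picks Elmhurst, Borda picks Avon.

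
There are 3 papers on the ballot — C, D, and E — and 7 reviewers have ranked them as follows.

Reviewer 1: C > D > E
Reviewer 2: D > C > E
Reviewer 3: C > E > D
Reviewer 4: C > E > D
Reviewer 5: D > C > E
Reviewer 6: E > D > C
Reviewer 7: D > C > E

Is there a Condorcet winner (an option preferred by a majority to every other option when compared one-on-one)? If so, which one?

Head-to-head results (7 voters total):
C vs D: D wins 4–3.
C vs E: C wins 6–1.
D vs E: D wins 4–3.
D beats each rival — C (4–3), E (4–3) — so D is the Condorcet winner.

D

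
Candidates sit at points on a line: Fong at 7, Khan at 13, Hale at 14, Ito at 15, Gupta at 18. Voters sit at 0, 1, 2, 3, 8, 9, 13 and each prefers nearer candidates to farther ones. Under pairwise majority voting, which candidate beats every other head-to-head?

With single-peaked preferences on a line, the Condorcet winner is the candidate closest to the median voter.
The median voter (position 3) is closest to Fong at 7.
Check: Fong vs Hale — voters closer to Fong: 6 of 7.

Fong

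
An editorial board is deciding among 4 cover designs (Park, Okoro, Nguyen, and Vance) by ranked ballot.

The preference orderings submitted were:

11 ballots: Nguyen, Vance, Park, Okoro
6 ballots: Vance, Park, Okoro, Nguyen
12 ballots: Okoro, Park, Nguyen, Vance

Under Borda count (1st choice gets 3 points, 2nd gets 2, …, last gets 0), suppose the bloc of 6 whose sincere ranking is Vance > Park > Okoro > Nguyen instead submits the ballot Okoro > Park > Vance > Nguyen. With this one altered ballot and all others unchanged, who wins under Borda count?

Borda totals with the altered ballot: Park 47, Okoro 54, Nguyen 45, Vance 28.
The switch changes the winner from Park to Okoro.

Okoro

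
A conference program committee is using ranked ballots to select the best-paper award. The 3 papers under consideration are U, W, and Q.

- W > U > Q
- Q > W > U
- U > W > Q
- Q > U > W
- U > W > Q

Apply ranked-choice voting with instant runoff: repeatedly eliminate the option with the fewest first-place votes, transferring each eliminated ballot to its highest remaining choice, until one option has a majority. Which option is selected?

Round 1: U 2, Q 2, W 1. W has the fewest and is eliminated.
Round 2: U 3, Q 2. U has a majority.

U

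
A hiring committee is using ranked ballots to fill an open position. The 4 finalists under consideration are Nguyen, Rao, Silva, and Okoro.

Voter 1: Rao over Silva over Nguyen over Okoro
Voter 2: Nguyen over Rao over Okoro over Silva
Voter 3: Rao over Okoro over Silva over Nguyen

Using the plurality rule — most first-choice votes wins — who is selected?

Rao

First-place vote totals:
  Nguyen: 1
  Rao: 2
  Silva: 0
  Okoro: 0
Rao has the most first-place votes.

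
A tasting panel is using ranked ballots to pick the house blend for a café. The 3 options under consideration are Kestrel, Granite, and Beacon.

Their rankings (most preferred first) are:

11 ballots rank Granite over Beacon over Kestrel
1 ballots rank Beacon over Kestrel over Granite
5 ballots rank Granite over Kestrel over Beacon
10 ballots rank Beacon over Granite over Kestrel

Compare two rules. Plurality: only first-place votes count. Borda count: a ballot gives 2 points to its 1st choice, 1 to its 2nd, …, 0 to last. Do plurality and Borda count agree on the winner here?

Yes

Plurality first-place counts: Kestrel 0, Granite 16, Beacon 11 → Granite.
Borda totals: Kestrel 6, Granite 42, Beacon 33 → Granite.
The two rules agree on Granite.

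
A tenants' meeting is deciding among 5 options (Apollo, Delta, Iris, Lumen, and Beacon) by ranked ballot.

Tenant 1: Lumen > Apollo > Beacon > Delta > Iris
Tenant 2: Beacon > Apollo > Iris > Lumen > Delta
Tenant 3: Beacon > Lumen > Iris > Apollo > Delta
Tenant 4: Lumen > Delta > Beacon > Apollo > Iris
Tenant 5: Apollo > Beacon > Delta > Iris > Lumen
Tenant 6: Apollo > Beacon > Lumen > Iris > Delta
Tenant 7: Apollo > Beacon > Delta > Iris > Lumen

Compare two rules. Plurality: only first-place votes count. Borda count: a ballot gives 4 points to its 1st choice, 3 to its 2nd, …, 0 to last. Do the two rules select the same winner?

No

Plurality first-place counts: Apollo 3, Delta 0, Iris 0, Lumen 2, Beacon 2 → Apollo.
Borda totals: Apollo 20, Delta 8, Iris 7, Lumen 14, Beacon 21 → Beacon.
The two rules disagree: plurality picks Apollo, Borda picks Beacon.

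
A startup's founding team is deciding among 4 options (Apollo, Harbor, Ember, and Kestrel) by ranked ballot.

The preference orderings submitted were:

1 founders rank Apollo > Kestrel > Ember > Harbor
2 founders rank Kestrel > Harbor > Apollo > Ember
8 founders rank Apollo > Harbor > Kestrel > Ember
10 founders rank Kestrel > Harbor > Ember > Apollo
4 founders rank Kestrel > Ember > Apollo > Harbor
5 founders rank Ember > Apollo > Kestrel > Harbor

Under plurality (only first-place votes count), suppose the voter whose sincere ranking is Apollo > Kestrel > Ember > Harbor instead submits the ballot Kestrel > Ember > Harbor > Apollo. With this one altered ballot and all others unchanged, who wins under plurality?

Kestrel

First-place totals with the altered ballot: Apollo 8, Harbor 0, Ember 5, Kestrel 17.
The winner is unchanged: still Kestrel.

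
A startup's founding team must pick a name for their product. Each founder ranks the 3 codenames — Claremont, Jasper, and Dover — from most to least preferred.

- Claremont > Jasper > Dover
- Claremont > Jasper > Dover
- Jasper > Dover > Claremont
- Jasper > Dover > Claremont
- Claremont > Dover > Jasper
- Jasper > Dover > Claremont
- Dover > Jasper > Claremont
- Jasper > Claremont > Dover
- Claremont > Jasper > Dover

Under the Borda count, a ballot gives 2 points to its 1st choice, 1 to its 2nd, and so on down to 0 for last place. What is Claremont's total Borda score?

Borda scores:
  Claremont: 2 + 2 + 0 + 0 + 2 + 0 + 0 + 1 + 2 = 9
  Jasper: 1 + 1 + 2 + 2 + 0 + 2 + 1 + 2 + 1 = 12
  Dover: 0 + 0 + 1 + 1 + 1 + 1 + 2 + 0 + 0 = 6

9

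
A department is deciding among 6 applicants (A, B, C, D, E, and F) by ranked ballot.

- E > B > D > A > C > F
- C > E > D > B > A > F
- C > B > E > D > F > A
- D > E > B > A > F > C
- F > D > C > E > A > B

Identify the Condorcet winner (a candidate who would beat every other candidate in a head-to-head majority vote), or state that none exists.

Head-to-head results (5 voters total):
A vs B: B wins 4–1.
A vs C: C wins 3–2.
A vs D: D wins 5–0.
A vs E: E wins 5–0.
A vs F: A wins 3–2.
B vs C: C wins 3–2.
B vs D: D wins 3–2.
B vs E: E wins 4–1.
B vs F: B wins 4–1.
C vs D: D wins 3–2.
C vs E: C wins 3–2.
C vs F: C wins 3–2.
D vs E: E wins 3–2.
D vs F: D wins 4–1.
E vs F: E wins 4–1.
No candidate beats all others: C beats E beats D beats C, a majority cycle.

There is no Condorcet winner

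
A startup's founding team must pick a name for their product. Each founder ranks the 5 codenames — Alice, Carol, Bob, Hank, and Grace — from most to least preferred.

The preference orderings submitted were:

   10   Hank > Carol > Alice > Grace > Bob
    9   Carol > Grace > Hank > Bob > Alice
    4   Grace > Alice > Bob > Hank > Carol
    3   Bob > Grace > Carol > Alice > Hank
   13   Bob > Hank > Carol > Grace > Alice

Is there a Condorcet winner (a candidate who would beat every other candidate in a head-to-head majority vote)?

Head-to-head results (39 voters total):
Alice vs Carol: Carol wins 35–4.
Alice vs Bob: Bob wins 25–14.
Alice vs Hank: Hank wins 32–7.
Alice vs Grace: Grace wins 29–10.
Carol vs Bob: Bob wins 20–19.
Carol vs Hank: Hank wins 27–12.
Carol vs Grace: Carol wins 32–7.
Bob vs Hank: Bob wins 20–19.
Bob vs Grace: Grace wins 23–16.
Hank vs Grace: Hank wins 23–16.
No candidate beats all others: Carol beats Grace beats Bob beats Carol, a majority cycle.

No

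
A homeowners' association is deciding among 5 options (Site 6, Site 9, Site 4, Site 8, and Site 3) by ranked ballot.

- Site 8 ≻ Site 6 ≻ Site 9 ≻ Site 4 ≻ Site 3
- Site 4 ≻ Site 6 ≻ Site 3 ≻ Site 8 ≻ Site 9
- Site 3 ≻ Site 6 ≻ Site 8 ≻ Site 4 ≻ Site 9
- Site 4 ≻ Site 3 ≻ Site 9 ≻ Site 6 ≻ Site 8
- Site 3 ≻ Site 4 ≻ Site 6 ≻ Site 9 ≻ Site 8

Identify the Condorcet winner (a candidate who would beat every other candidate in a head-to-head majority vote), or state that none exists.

Site 4

Head-to-head results (5 voters total):
Site 6 vs Site 9: Site 6 wins 4–1.
Site 6 vs Site 4: Site 4 wins 3–2.
Site 6 vs Site 8: Site 6 wins 4–1.
Site 6 vs Site 3: Site 3 wins 3–2.
Site 9 vs Site 4: Site 4 wins 4–1.
Site 9 vs Site 8: Site 8 wins 3–2.
Site 9 vs Site 3: Site 3 wins 4–1.
Site 4 vs Site 8: Site 4 wins 3–2.
Site 4 vs Site 3: Site 4 wins 3–2.
Site 8 vs Site 3: Site 3 wins 4–1.
Site 4 beats each rival — Site 6 (3–2), Site 9 (4–1), Site 8 (3–2), Site 3 (3–2) — so Site 4 is the Condorcet winner.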